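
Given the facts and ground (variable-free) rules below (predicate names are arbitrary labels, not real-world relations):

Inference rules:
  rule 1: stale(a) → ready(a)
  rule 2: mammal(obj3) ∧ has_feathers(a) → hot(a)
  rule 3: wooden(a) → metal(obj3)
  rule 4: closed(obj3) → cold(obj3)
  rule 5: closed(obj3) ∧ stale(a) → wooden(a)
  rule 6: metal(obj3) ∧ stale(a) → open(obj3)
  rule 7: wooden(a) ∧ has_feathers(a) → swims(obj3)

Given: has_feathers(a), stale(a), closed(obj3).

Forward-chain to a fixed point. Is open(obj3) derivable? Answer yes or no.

yes

[1] rule 1 [stale(a) → ready(a)]; rule 4 [closed(obj3) → cold(obj3)]; rule 5 [closed(obj3) ∧ stale(a) → wooden(a)]. ⇒ new: ready(a), cold(obj3), wooden(a).
[2] rule 3 [wooden(a) → metal(obj3)]; rule 7 [wooden(a) ∧ has_feathers(a) → swims(obj3)]. ⇒ new: metal(obj3), swims(obj3).
[3] rule 6 [metal(obj3) ∧ stale(a) → open(obj3)]. ⇒ new: open(obj3).
open(obj3) appears in round 3, so it is derivable.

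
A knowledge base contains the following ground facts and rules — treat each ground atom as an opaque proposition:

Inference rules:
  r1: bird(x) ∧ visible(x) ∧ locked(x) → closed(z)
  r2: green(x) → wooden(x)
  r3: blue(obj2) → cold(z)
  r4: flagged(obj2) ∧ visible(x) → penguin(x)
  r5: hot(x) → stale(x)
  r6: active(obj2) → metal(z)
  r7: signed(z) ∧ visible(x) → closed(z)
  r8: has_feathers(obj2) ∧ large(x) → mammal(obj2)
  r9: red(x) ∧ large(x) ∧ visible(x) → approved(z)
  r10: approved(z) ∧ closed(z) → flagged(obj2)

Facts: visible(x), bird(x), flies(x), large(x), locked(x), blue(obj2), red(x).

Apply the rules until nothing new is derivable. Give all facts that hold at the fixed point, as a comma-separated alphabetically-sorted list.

approved(z), bird(x), blue(obj2), closed(z), cold(z), flagged(obj2), flies(x), large(x), locked(x), penguin(x), red(x), visible(x)

Round 1 fires r1, r3, r9, giving closed(z), cold(z), approved(z).
Round 2 fires r10, giving flagged(obj2).
Round 3 fires r4, giving penguin(x).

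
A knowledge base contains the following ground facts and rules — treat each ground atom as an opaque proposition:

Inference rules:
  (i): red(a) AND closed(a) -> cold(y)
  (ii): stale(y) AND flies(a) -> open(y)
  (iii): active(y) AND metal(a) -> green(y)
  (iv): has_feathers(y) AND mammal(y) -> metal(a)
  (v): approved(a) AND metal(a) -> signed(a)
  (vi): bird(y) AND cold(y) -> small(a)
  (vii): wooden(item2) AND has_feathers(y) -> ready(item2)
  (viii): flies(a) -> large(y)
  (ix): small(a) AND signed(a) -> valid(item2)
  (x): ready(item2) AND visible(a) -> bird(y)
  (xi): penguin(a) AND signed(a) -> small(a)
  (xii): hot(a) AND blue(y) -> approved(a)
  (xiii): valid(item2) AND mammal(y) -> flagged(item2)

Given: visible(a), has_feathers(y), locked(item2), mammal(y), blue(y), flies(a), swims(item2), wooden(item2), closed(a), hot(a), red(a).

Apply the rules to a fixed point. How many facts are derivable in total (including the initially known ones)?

21

Round 1: (i) [red(a) AND closed(a) -> cold(y)]; (iv) [has_feathers(y) AND mammal(y) -> metal(a)]; (vii) [wooden(item2) AND has_feathers(y) -> ready(item2)]; (viii) [flies(a) -> large(y)]; (xii) [hot(a) AND blue(y) -> approved(a)]. Adds cold(y), metal(a), ready(item2), large(y), approved(a).
Round 2: (v) [approved(a) AND metal(a) -> signed(a)]; (x) [ready(item2) AND visible(a) -> bird(y)]. Adds signed(a), bird(y).
Round 3: (vi) [bird(y) AND cold(y) -> small(a)]. Adds small(a).
Round 4: (ix) [small(a) AND signed(a) -> valid(item2)]. Adds valid(item2).
Round 5: (xiii) [valid(item2) AND mammal(y) -> flagged(item2)]. Adds flagged(item2).
Closure: {approved(a), bird(y), blue(y), closed(a), cold(y), flagged(item2), flies(a), has_feathers(y), hot(a), large(y), locked(item2), mammal(y), metal(a), ready(item2), red(a), signed(a), small(a), swims(item2), valid(item2), visible(a), wooden(item2)} — 21 facts.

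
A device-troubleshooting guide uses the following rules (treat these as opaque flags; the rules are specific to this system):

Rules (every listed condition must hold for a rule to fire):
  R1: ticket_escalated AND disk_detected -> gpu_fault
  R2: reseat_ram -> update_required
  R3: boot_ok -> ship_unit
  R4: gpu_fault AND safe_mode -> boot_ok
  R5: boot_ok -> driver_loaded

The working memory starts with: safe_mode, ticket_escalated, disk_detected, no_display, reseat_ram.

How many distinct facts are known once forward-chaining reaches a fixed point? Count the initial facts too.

10

Round 1: R1 [ticket_escalated AND disk_detected -> gpu_fault]; R2 [reseat_ram -> update_required]. New: gpu_fault, update_required.
Round 2: R4 [gpu_fault AND safe_mode -> boot_ok]. New: boot_ok.
Round 3: R3 [boot_ok -> ship_unit]; R5 [boot_ok -> driver_loaded]. New: ship_unit, driver_loaded.
Closure: {boot_ok, disk_detected, driver_loaded, gpu_fault, no_display, reseat_ram, safe_mode, ship_unit, ticket_escalated, update_required} — 10 facts.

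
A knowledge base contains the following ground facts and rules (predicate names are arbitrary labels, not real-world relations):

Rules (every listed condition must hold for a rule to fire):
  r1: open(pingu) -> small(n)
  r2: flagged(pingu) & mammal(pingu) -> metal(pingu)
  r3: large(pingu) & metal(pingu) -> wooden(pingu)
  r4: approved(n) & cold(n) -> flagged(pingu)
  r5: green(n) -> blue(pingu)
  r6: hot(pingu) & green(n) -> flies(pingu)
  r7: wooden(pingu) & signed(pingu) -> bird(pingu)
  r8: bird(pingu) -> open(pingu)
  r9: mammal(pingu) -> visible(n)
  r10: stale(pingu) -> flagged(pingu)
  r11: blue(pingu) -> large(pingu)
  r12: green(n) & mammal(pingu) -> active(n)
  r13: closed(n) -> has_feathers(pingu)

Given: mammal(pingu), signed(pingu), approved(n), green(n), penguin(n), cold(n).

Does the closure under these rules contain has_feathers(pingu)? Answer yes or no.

Round 1: r4 [approved(n) & cold(n) -> flagged(pingu)]; r5 [green(n) -> blue(pingu)]; r9 [mammal(pingu) -> visible(n)]; r12 [green(n) & mammal(pingu) -> active(n)]. Adds flagged(pingu), blue(pingu), visible(n), active(n).
Round 2: r2 [flagged(pingu) & mammal(pingu) -> metal(pingu)]; r11 [blue(pingu) -> large(pingu)]. Adds metal(pingu), large(pingu).
Round 3: r3 [large(pingu) & metal(pingu) -> wooden(pingu)]. Adds wooden(pingu).
Round 4: r7 [wooden(pingu) & signed(pingu) -> bird(pingu)]. Adds bird(pingu).
Round 5: r8 [bird(pingu) -> open(pingu)]. Adds open(pingu).
Round 6: r1 [open(pingu) -> small(n)]. Adds small(n).
Fixed point reached. has_feathers(pingu) is concluded only by r13; r13 needs closed(n) (never derived).

no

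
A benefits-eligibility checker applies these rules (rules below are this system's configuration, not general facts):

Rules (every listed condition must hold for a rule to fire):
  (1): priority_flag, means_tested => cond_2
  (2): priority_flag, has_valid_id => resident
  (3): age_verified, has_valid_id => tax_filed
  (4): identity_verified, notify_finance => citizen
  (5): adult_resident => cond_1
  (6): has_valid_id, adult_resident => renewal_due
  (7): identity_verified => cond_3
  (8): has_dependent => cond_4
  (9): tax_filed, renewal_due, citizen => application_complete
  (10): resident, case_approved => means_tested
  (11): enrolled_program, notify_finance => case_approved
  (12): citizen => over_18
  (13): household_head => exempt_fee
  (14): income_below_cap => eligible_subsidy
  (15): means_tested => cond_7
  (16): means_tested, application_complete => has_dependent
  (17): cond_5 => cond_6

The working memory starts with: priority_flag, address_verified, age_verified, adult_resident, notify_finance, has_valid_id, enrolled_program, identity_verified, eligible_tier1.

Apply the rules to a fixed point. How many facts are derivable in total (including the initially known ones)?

[1] (2) [priority_flag, has_valid_id => resident]; (3) [age_verified, has_valid_id => tax_filed]; (4) [identity_verified, notify_finance => citizen]; (5) [adult_resident => cond_1]; (6) [has_valid_id, adult_resident => renewal_due]; (7) [identity_verified => cond_3]; (11) [enrolled_program, notify_finance => case_approved]. ⇒ new: resident, tax_filed, citizen, cond_1, renewal_due, cond_3, case_approved.
[2] (9) [tax_filed, renewal_due, citizen => application_complete]; (10) [resident, case_approved => means_tested]; (12) [citizen => over_18]. ⇒ new: application_complete, means_tested, over_18.
[3] (1) [priority_flag, means_tested => cond_2]; (15) [means_tested => cond_7]; (16) [means_tested, application_complete => has_dependent]. ⇒ new: cond_2, cond_7, has_dependent.
[4] (8) [has_dependent => cond_4]. ⇒ new: cond_4.
Closure: {address_verified, adult_resident, age_verified, application_complete, case_approved, citizen, cond_1, cond_2, cond_3, cond_4, cond_7, eligible_tier1, enrolled_program, has_dependent, has_valid_id, identity_verified, means_tested, notify_finance, over_18, priority_flag, renewal_due, resident, tax_filed} — 23 facts.

23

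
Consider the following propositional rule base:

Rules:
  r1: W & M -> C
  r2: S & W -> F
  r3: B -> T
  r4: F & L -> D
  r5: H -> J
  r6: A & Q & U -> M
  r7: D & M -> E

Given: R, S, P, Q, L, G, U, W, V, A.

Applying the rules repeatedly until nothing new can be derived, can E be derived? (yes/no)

yes

Round 1 — r2, r6, derive F, M.
Round 2 — r1, r4, derive C, D.
Round 3 — r7, derive E.
E appears in round 3, so it is derivable.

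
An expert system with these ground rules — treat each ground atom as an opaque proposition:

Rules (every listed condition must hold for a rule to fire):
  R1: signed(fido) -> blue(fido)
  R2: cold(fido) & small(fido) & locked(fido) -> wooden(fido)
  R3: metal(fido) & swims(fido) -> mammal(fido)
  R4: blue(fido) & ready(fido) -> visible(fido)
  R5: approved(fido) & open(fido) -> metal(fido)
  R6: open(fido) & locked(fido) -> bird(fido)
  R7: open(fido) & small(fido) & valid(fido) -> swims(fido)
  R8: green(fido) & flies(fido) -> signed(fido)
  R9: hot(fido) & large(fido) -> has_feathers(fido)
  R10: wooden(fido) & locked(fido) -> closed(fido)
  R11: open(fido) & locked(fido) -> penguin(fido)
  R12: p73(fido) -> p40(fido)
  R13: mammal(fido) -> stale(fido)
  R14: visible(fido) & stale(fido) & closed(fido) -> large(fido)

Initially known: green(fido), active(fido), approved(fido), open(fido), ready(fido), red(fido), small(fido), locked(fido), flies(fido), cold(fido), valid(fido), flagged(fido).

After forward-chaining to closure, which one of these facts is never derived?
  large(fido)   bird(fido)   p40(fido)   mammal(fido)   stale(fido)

[1] R2 [cold(fido) & small(fido) & locked(fido) -> wooden(fido)]; R5 [approved(fido) & open(fido) -> metal(fido)]; R6 [open(fido) & locked(fido) -> bird(fido)]; R7 [open(fido) & small(fido) & valid(fido) -> swims(fido)]; R8 [green(fido) & flies(fido) -> signed(fido)]; R11 [open(fido) & locked(fido) -> penguin(fido)]. ⇒ new: wooden(fido), metal(fido), bird(fido), swims(fido), signed(fido), penguin(fido).
[2] R1 [signed(fido) -> blue(fido)]; R3 [metal(fido) & swims(fido) -> mammal(fido)]; R10 [wooden(fido) & locked(fido) -> closed(fido)]. ⇒ new: blue(fido), mammal(fido), closed(fido).
[3] R4 [blue(fido) & ready(fido) -> visible(fido)]; R13 [mammal(fido) -> stale(fido)]. ⇒ new: visible(fido), stale(fido).
[4] R14 [visible(fido) & stale(fido) & closed(fido) -> large(fido)]. ⇒ new: large(fido).
Derived: bird(fido) (round 1), large(fido) (round 4), mammal(fido) (round 2), stale(fido) (round 3). p40(fido) never appears in any round.

p40(fido)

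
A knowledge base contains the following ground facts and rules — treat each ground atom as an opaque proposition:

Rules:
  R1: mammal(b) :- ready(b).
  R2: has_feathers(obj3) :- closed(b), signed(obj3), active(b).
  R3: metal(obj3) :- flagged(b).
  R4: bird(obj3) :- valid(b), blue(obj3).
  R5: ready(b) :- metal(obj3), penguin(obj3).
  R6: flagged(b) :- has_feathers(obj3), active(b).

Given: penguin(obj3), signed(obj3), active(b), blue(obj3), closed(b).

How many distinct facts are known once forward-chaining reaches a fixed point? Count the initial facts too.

Round 1 — R2, derive has_feathers(obj3).
Round 2 — R6, derive flagged(b).
Round 3 — R3, derive metal(obj3).
Round 4 — R5, derive ready(b).
Round 5 — R1, derive mammal(b).
Closure: {active(b), blue(obj3), closed(b), flagged(b), has_feathers(obj3), mammal(b), metal(obj3), penguin(obj3), ready(b), signed(obj3)} — 10 facts.

10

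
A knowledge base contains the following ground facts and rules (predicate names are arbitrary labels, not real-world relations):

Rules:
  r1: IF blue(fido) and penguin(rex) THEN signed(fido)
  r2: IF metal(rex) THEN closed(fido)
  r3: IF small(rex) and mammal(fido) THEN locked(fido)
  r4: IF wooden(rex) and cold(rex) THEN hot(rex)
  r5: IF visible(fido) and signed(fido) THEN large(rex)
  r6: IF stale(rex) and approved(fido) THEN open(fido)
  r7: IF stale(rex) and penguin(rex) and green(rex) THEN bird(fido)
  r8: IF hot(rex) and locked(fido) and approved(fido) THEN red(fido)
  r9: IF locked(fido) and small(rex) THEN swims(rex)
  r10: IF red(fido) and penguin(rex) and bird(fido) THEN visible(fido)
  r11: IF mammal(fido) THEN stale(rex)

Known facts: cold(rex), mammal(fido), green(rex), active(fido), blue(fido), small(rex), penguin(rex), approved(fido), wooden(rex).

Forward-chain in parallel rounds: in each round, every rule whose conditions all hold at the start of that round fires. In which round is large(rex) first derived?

Round 1 fires r1, r3, r4, r11, giving signed(fido), locked(fido), hot(rex), stale(rex).
Round 2 fires r6, r7, r8, r9, giving open(fido), bird(fido), red(fido), swims(rex).
Round 3 fires r10, giving visible(fido).
Round 4 fires r5, giving large(rex).
large(rex) first appears in round 4.

4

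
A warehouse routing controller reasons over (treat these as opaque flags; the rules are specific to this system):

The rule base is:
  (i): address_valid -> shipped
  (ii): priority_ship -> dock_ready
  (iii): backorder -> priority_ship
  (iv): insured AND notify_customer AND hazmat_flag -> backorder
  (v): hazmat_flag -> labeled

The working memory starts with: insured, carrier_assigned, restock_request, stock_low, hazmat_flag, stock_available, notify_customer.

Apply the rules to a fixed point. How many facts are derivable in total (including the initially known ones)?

11

Round 1: (iv) [insured AND notify_customer AND hazmat_flag -> backorder]; (v) [hazmat_flag -> labeled]. Adds backorder, labeled.
Round 2: (iii) [backorder -> priority_ship]. Adds priority_ship.
Round 3: (ii) [priority_ship -> dock_ready]. Adds dock_ready.
Closure: {backorder, carrier_assigned, dock_ready, hazmat_flag, insured, labeled, notify_customer, priority_ship, restock_request, stock_available, stock_low} — 11 facts.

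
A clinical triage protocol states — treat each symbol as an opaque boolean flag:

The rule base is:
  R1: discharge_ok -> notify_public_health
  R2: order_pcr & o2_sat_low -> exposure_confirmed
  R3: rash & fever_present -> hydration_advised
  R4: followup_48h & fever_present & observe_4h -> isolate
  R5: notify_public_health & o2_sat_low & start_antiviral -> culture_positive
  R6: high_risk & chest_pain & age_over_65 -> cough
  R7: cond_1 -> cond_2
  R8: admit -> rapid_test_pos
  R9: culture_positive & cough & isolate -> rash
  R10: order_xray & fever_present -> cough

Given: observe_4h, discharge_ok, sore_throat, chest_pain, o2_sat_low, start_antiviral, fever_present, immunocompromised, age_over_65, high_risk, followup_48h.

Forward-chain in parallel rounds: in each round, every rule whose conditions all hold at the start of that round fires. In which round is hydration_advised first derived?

Round 1 fires R1, R4, R6, giving notify_public_health, isolate, cough.
Round 2 fires R5, giving culture_positive.
Round 3 fires R9, giving rash.
Round 4 fires R3, giving hydration_advised.
hydration_advised first appears in round 4.

4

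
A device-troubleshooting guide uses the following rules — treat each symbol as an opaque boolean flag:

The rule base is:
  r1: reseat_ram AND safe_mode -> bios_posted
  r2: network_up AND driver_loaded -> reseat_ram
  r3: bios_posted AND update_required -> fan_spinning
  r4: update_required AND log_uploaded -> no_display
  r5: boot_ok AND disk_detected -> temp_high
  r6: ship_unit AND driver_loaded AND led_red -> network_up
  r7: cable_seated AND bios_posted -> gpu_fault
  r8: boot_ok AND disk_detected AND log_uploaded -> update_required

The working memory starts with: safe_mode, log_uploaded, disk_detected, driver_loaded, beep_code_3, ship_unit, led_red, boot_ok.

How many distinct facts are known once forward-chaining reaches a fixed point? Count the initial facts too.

Round 1 fires r5, r6, r8, giving temp_high, network_up, update_required.
Round 2 fires r2, r4, giving reseat_ram, no_display.
Round 3 fires r1, giving bios_posted.
Round 4 fires r3, giving fan_spinning.
Closure: {beep_code_3, bios_posted, boot_ok, disk_detected, driver_loaded, fan_spinning, led_red, log_uploaded, network_up, no_display, reseat_ram, safe_mode, ship_unit, temp_high, update_required} — 15 facts.

15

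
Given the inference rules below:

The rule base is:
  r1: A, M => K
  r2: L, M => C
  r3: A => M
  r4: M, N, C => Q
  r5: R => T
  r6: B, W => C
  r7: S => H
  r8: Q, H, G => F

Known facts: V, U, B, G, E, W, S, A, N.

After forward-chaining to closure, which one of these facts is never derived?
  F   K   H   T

T

Round 1: r3 [A => M]; r6 [B, W => C]; r7 [S => H]. New: M, C, H.
Round 2: r1 [A, M => K]; r4 [M, N, C => Q]. New: K, Q.
Round 3: r8 [Q, H, G => F]. New: F.
Derived: K (round 2), F (round 3), H (round 1). T never appears in any round.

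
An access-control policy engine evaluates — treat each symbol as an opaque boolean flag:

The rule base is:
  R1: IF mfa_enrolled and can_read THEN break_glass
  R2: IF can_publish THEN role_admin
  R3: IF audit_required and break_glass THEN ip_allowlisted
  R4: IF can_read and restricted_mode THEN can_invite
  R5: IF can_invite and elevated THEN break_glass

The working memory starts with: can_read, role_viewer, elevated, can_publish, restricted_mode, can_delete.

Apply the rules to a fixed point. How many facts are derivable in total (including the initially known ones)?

Round 1: R2 [IF can_publish THEN role_admin]; R4 [IF can_read and restricted_mode THEN can_invite]. Adds role_admin, can_invite.
Round 2: R5 [IF can_invite and elevated THEN break_glass]. Adds break_glass.
Closure: {break_glass, can_delete, can_invite, can_publish, can_read, elevated, restricted_mode, role_admin, role_viewer} — 9 facts.

9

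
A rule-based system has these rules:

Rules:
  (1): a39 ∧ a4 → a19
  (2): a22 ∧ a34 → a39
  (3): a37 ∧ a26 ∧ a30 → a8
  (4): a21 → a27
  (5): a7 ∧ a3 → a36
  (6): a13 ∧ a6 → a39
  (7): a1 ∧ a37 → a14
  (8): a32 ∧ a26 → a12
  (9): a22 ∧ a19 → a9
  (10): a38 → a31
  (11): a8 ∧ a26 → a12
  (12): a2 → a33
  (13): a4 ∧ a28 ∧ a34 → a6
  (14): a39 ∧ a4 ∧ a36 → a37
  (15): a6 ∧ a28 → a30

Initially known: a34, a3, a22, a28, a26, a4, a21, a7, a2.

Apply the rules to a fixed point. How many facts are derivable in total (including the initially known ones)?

Round 1: (2) [a22 ∧ a34 → a39]; (4) [a21 → a27]; (5) [a7 ∧ a3 → a36]; (12) [a2 → a33]; (13) [a4 ∧ a28 ∧ a34 → a6]. New: a39, a27, a36, a33, a6.
Round 2: (1) [a39 ∧ a4 → a19]; (14) [a39 ∧ a4 ∧ a36 → a37]; (15) [a6 ∧ a28 → a30]. New: a19, a37, a30.
Round 3: (3) [a37 ∧ a26 ∧ a30 → a8]; (9) [a22 ∧ a19 → a9]. New: a8, a9.
Round 4: (11) [a8 ∧ a26 → a12]. New: a12.
Closure: {a12, a19, a2, a21, a22, a26, a27, a28, a3, a30, a33, a34, a36, a37, a39, a4, a6, a7, a8, a9} — 20 facts.

20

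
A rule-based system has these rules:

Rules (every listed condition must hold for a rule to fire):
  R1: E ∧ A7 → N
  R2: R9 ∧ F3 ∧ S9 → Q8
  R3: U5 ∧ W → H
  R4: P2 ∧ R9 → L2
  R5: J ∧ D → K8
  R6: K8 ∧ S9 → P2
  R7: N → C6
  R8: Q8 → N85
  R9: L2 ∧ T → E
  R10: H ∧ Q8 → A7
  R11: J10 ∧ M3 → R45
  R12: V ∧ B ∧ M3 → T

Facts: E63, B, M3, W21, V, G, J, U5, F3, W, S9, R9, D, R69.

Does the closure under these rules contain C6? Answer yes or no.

Round 1 — R2, R3, R5, R12, derive Q8, H, K8, T.
Round 2 — R6, R8, R10, derive P2, N85, A7.
Round 3 — R4, derive L2.
Round 4 — R9, derive E.
Round 5 — R1, derive N.
Round 6 — R7, derive C6.
C6 appears in round 6, so it is derivable.

yes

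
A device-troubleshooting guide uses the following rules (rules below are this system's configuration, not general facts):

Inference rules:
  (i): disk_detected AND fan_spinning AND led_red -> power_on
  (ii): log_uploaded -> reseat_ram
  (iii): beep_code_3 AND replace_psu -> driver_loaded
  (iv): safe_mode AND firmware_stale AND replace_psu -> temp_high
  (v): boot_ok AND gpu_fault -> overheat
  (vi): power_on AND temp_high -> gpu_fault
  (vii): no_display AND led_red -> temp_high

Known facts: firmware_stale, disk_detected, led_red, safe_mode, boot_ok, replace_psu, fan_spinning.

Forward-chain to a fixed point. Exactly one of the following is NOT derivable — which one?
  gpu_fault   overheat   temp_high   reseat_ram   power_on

reseat_ram

[1] (i) [disk_detected AND fan_spinning AND led_red -> power_on]; (iv) [safe_mode AND firmware_stale AND replace_psu -> temp_high]. ⇒ new: power_on, temp_high.
[2] (vi) [power_on AND temp_high -> gpu_fault]. ⇒ new: gpu_fault.
[3] (v) [boot_ok AND gpu_fault -> overheat]. ⇒ new: overheat.
Derived: overheat (round 3), temp_high (round 1), power_on (round 1), gpu_fault (round 2). reseat_ram never appears in any round.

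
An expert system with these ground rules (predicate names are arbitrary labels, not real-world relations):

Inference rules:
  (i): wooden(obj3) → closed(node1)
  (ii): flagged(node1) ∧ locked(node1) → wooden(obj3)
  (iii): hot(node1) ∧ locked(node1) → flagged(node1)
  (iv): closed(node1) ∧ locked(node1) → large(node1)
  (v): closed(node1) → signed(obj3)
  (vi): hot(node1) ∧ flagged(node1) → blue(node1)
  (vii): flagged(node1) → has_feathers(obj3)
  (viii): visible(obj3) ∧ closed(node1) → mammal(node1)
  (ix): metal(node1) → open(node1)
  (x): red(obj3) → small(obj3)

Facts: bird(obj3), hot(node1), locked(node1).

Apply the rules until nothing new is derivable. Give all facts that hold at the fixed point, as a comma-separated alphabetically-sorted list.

bird(obj3), blue(node1), closed(node1), flagged(node1), has_feathers(obj3), hot(node1), large(node1), locked(node1), signed(obj3), wooden(obj3)

Round 1 — (iii), derive flagged(node1).
Round 2 — (ii), (vi), (vii), derive wooden(obj3), blue(node1), has_feathers(obj3).
Round 3 — (i), derive closed(node1).
Round 4 — (iv), (v), derive large(node1), signed(obj3).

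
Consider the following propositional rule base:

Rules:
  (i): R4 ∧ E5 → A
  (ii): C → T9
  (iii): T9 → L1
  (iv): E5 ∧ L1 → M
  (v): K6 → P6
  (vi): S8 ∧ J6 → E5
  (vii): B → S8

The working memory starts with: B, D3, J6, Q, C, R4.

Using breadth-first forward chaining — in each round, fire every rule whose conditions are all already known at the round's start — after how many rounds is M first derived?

Round 1: (ii) [C → T9]; (vii) [B → S8]. New: T9, S8.
Round 2: (iii) [T9 → L1]; (vi) [S8 ∧ J6 → E5]. New: L1, E5.
Round 3: (i) [R4 ∧ E5 → A]; (iv) [E5 ∧ L1 → M]. New: A, M.
M first appears in round 3.

3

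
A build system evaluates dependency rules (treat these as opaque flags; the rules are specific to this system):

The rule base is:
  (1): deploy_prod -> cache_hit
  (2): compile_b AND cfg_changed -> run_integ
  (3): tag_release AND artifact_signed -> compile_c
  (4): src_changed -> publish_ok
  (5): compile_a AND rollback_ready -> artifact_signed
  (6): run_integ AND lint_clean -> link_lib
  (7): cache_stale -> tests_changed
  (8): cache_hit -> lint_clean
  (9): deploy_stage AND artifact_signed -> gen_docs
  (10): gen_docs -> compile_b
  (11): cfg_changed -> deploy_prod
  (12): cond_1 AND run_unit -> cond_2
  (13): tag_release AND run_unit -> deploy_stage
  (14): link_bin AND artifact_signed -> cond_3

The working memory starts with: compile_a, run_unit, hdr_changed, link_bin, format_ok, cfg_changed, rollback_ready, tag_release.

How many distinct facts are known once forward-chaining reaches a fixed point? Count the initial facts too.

Round 1: (5) [compile_a AND rollback_ready -> artifact_signed]; (11) [cfg_changed -> deploy_prod]; (13) [tag_release AND run_unit -> deploy_stage]. Adds artifact_signed, deploy_prod, deploy_stage.
Round 2: (1) [deploy_prod -> cache_hit]; (3) [tag_release AND artifact_signed -> compile_c]; (9) [deploy_stage AND artifact_signed -> gen_docs]; (14) [link_bin AND artifact_signed -> cond_3]. Adds cache_hit, compile_c, gen_docs, cond_3.
Round 3: (8) [cache_hit -> lint_clean]; (10) [gen_docs -> compile_b]. Adds lint_clean, compile_b.
Round 4: (2) [compile_b AND cfg_changed -> run_integ]. Adds run_integ.
Round 5: (6) [run_integ AND lint_clean -> link_lib]. Adds link_lib.
Closure: {artifact_signed, cache_hit, cfg_changed, compile_a, compile_b, compile_c, cond_3, deploy_prod, deploy_stage, format_ok, gen_docs, hdr_changed, link_bin, link_lib, lint_clean, rollback_ready, run_integ, run_unit, tag_release} — 19 facts.

19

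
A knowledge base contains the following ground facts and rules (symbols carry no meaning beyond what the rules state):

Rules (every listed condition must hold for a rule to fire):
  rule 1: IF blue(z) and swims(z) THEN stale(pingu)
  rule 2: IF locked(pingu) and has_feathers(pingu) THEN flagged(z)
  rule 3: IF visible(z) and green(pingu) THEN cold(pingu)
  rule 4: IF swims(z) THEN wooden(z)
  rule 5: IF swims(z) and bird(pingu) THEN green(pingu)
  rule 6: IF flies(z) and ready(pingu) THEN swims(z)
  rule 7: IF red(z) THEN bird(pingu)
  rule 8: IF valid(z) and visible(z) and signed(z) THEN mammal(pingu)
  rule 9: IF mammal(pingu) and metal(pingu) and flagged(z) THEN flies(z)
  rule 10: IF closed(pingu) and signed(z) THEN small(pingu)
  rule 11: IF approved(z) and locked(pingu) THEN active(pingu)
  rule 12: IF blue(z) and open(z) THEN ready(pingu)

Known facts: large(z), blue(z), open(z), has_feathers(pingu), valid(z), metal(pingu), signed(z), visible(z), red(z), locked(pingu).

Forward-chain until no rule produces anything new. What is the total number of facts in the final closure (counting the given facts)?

Round 1: rule 2 [IF locked(pingu) and has_feathers(pingu) THEN flagged(z)]; rule 7 [IF red(z) THEN bird(pingu)]; rule 8 [IF valid(z) and visible(z) and signed(z) THEN mammal(pingu)]; rule 12 [IF blue(z) and open(z) THEN ready(pingu)]. Adds flagged(z), bird(pingu), mammal(pingu), ready(pingu).
Round 2: rule 9 [IF mammal(pingu) and metal(pingu) and flagged(z) THEN flies(z)]. Adds flies(z).
Round 3: rule 6 [IF flies(z) and ready(pingu) THEN swims(z)]. Adds swims(z).
Round 4: rule 1 [IF blue(z) and swims(z) THEN stale(pingu)]; rule 4 [IF swims(z) THEN wooden(z)]; rule 5 [IF swims(z) and bird(pingu) THEN green(pingu)]. Adds stale(pingu), wooden(z), green(pingu).
Round 5: rule 3 [IF visible(z) and green(pingu) THEN cold(pingu)]. Adds cold(pingu).
Closure: {bird(pingu), blue(z), cold(pingu), flagged(z), flies(z), green(pingu), has_feathers(pingu), large(z), locked(pingu), mammal(pingu), metal(pingu), open(z), ready(pingu), red(z), signed(z), stale(pingu), swims(z), valid(z), visible(z), wooden(z)} — 20 facts.

20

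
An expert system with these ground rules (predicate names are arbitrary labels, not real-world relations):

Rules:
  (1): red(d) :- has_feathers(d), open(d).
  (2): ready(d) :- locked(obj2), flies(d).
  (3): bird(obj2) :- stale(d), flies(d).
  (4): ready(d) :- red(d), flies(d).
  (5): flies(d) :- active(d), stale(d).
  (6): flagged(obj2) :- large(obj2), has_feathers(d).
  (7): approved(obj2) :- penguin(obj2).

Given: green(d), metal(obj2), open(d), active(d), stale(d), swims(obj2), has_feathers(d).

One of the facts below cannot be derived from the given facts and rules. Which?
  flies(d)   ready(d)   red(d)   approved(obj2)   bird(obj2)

approved(obj2)

Round 1 — (1), (5), derive red(d), flies(d).
Round 2 — (3), (4), derive bird(obj2), ready(d).
Derived: flies(d) (round 1), ready(d) (round 2), bird(obj2) (round 2), red(d) (round 1). approved(obj2) never appears in any round.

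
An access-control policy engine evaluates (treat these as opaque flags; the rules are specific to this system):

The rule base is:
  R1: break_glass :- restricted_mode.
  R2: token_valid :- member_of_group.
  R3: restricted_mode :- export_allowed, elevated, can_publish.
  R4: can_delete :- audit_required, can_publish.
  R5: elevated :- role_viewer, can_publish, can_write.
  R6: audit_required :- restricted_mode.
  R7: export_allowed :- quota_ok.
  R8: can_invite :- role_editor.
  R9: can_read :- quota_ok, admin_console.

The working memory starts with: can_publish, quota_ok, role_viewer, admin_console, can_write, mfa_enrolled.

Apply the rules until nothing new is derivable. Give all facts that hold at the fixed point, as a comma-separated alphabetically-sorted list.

admin_console, audit_required, break_glass, can_delete, can_publish, can_read, can_write, elevated, export_allowed, mfa_enrolled, quota_ok, restricted_mode, role_viewer

Round 1: R5 [elevated :- role_viewer, can_publish, can_write.]; R7 [export_allowed :- quota_ok.]; R9 [can_read :- quota_ok, admin_console.]. Adds elevated, export_allowed, can_read.
Round 2: R3 [restricted_mode :- export_allowed, elevated, can_publish.]. Adds restricted_mode.
Round 3: R1 [break_glass :- restricted_mode.]; R6 [audit_required :- restricted_mode.]. Adds break_glass, audit_required.
Round 4: R4 [can_delete :- audit_required, can_publish.]. Adds can_delete.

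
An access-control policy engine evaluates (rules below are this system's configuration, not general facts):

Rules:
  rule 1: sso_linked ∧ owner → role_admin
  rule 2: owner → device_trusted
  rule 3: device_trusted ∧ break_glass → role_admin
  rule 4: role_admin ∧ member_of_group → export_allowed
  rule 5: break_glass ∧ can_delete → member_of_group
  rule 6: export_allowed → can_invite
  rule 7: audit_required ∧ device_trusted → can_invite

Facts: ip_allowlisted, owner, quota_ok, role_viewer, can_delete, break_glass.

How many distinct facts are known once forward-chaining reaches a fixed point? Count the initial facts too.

Round 1 fires rule 2, rule 5, giving device_trusted, member_of_group.
Round 2 fires rule 3, giving role_admin.
Round 3 fires rule 4, giving export_allowed.
Round 4 fires rule 6, giving can_invite.
Closure: {break_glass, can_delete, can_invite, device_trusted, export_allowed, ip_allowlisted, member_of_group, owner, quota_ok, role_admin, role_viewer} — 11 facts.

11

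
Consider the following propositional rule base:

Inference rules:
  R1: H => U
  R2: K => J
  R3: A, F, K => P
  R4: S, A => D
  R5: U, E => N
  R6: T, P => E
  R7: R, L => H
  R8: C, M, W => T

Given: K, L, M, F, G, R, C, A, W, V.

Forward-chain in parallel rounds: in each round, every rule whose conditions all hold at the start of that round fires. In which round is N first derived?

3

Round 1 fires R2, R3, R7, R8, giving J, P, H, T.
Round 2 fires R1, R6, giving U, E.
Round 3 fires R5, giving N.
N first appears in round 3.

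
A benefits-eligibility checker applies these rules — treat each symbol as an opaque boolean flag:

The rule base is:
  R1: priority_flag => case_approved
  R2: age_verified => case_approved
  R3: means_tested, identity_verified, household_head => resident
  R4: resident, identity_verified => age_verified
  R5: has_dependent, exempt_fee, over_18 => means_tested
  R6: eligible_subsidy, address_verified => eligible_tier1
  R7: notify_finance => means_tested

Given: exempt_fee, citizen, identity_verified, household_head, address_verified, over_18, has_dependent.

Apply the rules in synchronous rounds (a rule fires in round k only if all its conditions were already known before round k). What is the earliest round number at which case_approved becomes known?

Round 1: R5 [has_dependent, exempt_fee, over_18 => means_tested]. Adds means_tested.
Round 2: R3 [means_tested, identity_verified, household_head => resident]. Adds resident.
Round 3: R4 [resident, identity_verified => age_verified]. Adds age_verified.
Round 4: R2 [age_verified => case_approved]. Adds case_approved.
case_approved first appears in round 4.

4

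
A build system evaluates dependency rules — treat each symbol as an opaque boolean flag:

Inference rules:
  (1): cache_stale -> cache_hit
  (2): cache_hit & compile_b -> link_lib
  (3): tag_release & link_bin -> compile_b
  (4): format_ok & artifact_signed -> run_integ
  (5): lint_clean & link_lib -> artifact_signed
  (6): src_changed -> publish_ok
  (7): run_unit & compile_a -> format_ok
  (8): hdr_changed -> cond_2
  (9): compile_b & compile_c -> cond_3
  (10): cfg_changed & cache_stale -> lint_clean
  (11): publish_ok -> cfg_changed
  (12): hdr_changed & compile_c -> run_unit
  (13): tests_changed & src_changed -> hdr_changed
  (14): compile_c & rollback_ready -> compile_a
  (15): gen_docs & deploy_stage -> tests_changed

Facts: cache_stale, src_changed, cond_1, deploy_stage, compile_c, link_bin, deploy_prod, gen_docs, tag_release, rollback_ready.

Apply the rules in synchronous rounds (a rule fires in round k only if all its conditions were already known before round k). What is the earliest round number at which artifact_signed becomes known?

Round 1 fires (1), (3), (6), (14), (15), giving cache_hit, compile_b, publish_ok, compile_a, tests_changed.
Round 2 fires (2), (9), (11), (13), giving link_lib, cond_3, cfg_changed, hdr_changed.
Round 3 fires (8), (10), (12), giving cond_2, lint_clean, run_unit.
Round 4 fires (5), (7), giving artifact_signed, format_ok.
artifact_signed first appears in round 4.

4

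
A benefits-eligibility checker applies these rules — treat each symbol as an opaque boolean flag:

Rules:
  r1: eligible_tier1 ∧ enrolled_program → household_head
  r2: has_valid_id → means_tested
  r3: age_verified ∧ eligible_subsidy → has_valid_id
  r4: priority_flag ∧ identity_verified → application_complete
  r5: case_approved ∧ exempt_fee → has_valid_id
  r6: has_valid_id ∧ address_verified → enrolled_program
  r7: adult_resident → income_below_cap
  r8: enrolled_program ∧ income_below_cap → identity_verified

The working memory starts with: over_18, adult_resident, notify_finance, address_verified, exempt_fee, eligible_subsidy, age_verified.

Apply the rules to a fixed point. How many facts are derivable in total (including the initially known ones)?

12

Round 1 fires r3, r7, giving has_valid_id, income_below_cap.
Round 2 fires r2, r6, giving means_tested, enrolled_program.
Round 3 fires r8, giving identity_verified.
Closure: {address_verified, adult_resident, age_verified, eligible_subsidy, enrolled_program, exempt_fee, has_valid_id, identity_verified, income_below_cap, means_tested, notify_finance, over_18} — 12 facts.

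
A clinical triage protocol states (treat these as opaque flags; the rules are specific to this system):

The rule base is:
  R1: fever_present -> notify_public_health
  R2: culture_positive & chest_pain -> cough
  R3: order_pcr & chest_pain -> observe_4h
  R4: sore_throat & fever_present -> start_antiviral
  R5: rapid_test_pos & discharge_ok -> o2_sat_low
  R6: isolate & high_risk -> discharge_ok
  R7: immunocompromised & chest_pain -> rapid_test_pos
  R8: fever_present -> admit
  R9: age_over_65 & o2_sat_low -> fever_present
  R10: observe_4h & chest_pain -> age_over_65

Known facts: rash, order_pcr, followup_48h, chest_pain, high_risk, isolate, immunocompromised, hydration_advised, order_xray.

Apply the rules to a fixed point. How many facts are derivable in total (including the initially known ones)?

17

Round 1: R3 [order_pcr & chest_pain -> observe_4h]; R6 [isolate & high_risk -> discharge_ok]; R7 [immunocompromised & chest_pain -> rapid_test_pos]. New: observe_4h, discharge_ok, rapid_test_pos.
Round 2: R5 [rapid_test_pos & discharge_ok -> o2_sat_low]; R10 [observe_4h & chest_pain -> age_over_65]. New: o2_sat_low, age_over_65.
Round 3: R9 [age_over_65 & o2_sat_low -> fever_present]. New: fever_present.
Round 4: R1 [fever_present -> notify_public_health]; R8 [fever_present -> admit]. New: notify_public_health, admit.
Closure: {admit, age_over_65, chest_pain, discharge_ok, fever_present, followup_48h, high_risk, hydration_advised, immunocompromised, isolate, notify_public_health, o2_sat_low, observe_4h, order_pcr, order_xray, rapid_test_pos, rash} — 17 facts.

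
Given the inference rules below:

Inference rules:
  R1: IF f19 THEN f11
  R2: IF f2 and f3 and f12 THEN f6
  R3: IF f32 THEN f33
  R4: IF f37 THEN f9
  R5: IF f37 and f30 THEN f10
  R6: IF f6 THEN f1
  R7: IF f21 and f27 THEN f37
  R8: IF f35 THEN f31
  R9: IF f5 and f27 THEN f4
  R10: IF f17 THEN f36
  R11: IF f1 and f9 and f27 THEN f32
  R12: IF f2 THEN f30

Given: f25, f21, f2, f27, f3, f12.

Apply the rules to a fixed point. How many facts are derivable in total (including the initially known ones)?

14

Round 1: R2 [IF f2 and f3 and f12 THEN f6]; R7 [IF f21 and f27 THEN f37]; R12 [IF f2 THEN f30]. Adds f6, f37, f30.
Round 2: R4 [IF f37 THEN f9]; R5 [IF f37 and f30 THEN f10]; R6 [IF f6 THEN f1]. Adds f9, f10, f1.
Round 3: R11 [IF f1 and f9 and f27 THEN f32]. Adds f32.
Round 4: R3 [IF f32 THEN f33]. Adds f33.
Closure: {f1, f10, f12, f2, f21, f25, f27, f3, f30, f32, f33, f37, f6, f9} — 14 facts.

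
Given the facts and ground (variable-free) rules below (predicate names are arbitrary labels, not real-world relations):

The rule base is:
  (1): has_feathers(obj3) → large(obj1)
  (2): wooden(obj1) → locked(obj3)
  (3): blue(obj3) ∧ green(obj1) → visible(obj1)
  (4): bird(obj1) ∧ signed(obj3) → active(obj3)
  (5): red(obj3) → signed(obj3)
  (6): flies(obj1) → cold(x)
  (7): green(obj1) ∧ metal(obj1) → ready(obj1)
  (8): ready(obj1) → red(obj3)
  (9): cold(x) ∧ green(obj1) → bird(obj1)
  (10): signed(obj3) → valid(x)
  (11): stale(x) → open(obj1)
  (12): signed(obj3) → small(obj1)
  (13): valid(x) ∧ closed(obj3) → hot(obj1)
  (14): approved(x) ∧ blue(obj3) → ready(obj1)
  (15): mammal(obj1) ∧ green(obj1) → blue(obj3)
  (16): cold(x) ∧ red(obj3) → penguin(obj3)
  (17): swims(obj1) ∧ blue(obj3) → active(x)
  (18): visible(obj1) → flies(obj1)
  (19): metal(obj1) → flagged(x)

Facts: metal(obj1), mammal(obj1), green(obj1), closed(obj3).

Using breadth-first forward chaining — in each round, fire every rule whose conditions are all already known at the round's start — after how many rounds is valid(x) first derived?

4

Round 1: (7) [green(obj1) ∧ metal(obj1) → ready(obj1)]; (15) [mammal(obj1) ∧ green(obj1) → blue(obj3)]; (19) [metal(obj1) → flagged(x)]. New: ready(obj1), blue(obj3), flagged(x).
Round 2: (3) [blue(obj3) ∧ green(obj1) → visible(obj1)]; (8) [ready(obj1) → red(obj3)]. New: visible(obj1), red(obj3).
Round 3: (5) [red(obj3) → signed(obj3)]; (18) [visible(obj1) → flies(obj1)]. New: signed(obj3), flies(obj1).
Round 4: (6) [flies(obj1) → cold(x)]; (10) [signed(obj3) → valid(x)]; (12) [signed(obj3) → small(obj1)]. New: cold(x), valid(x), small(obj1).
valid(x) first appears in round 4.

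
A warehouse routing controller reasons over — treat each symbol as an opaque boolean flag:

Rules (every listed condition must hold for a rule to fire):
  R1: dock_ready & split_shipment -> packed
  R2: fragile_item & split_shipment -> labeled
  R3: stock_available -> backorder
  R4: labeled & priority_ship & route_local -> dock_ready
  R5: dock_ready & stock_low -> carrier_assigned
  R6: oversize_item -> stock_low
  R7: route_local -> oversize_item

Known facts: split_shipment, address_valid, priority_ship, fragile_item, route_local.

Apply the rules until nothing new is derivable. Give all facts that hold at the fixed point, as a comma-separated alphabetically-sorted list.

address_valid, carrier_assigned, dock_ready, fragile_item, labeled, oversize_item, packed, priority_ship, route_local, split_shipment, stock_low

[1] R2 [fragile_item & split_shipment -> labeled]; R7 [route_local -> oversize_item]. ⇒ new: labeled, oversize_item.
[2] R4 [labeled & priority_ship & route_local -> dock_ready]; R6 [oversize_item -> stock_low]. ⇒ new: dock_ready, stock_low.
[3] R1 [dock_ready & split_shipment -> packed]; R5 [dock_ready & stock_low -> carrier_assigned]. ⇒ new: packed, carrier_assigned.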